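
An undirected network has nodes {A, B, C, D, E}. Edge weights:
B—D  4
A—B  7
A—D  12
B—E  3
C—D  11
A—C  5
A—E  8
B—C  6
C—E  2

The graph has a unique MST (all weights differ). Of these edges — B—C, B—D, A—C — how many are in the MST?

Kruskal's algorithm — process edges by increasing weight (ties by edge label):
C—E (2): add — endpoints in different components.
B—E (3): add — endpoints in different components.
B—D (4): add — endpoints in different components.
A—C (5): add — endpoints in different components.
MST edge set: {C—E, B—E, B—D, A—C}.
Of the listed edges, {B—D, A—C} are in the MST → 2.

2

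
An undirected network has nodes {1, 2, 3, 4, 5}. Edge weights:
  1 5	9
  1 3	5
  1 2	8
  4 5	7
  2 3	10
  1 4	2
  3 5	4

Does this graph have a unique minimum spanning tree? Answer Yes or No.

Yes

Kruskal's algorithm — process edges by increasing weight (ties by edge label):
1 4 (2): add. Components now {1,4} {2} {3} {5}
3 5 (4): add. Components now {1,4} {2} {3,5}
1 3 (5): add. Components now {1,3,4,5} {2}
4 5 (7): skip — 4 and 5 already connected.
1 2 (8): add. Components now {1,2,3,4,5}
Every non-tree edge has weight strictly greater than the heaviest edge on the tree path between its endpoints, so the MST is unique.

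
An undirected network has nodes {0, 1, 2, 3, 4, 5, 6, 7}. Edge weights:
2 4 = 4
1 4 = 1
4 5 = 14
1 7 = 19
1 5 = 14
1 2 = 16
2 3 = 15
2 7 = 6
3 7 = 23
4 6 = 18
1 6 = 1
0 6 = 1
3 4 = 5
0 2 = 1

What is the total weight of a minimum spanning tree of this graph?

29

Kruskal's algorithm — process edges by increasing weight (ties by edge label):
0 2 (1): add — endpoints in different components.
0 6 (1): add — endpoints in different components.
1 4 (1): add — endpoints in different components.
1 6 (1): add — endpoints in different components.
2 4 (4): skip — 2 and 4 already connected.
3 4 (5): add — endpoints in different components.
2 7 (6): add — endpoints in different components.
1 5 (14): add — endpoints in different components.
MST edges: 0 2, 0 6, 1 4, 1 6, 3 4, 2 7, 1 5; total weight 1+1+1+1+5+6+14 = 29.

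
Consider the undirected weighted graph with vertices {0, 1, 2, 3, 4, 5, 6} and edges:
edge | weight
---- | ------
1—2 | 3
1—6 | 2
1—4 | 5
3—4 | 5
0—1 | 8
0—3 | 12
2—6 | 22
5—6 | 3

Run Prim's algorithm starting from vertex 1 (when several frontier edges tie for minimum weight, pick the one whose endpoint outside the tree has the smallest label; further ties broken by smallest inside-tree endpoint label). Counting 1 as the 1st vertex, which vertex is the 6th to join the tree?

Prim, starting at 1.
Step 1: cheapest edge leaving the tree is 1—6 (2); add 6.
Step 2: cheapest edge leaving the tree is 1—2 (3); add 2.
Step 3: cheapest edge leaving the tree is 5—6 (3); add 5.
Step 4: cheapest edge leaving the tree is 1—4 (5); add 4.
Step 5: cheapest edge leaving the tree is 3—4 (5); add 3.
Step 6: cheapest edge leaving the tree is 0—1 (8); add 0.
Vertex order: 1, 6, 2, 5, 4, 3, 0. The 6th vertex is 3.

3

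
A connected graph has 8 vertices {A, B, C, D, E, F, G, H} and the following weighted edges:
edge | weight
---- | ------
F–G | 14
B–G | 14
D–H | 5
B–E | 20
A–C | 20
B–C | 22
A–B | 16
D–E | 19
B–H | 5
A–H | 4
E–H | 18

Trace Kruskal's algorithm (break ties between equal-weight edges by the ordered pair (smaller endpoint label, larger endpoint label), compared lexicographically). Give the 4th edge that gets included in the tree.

Sort edges by weight, then run Kruskal:
A–H (4): add — endpoints in different components.
B–H (5): add — endpoints in different components.
D–H (5): add — endpoints in different components.
B–G (14): add — endpoints in different components.
F–G (14): add — endpoints in different components.
A–B (16): skip — A and B already connected.
E–H (18): add — endpoints in different components.
D–E (19): skip — D and E already connected.
A–C (20): add — endpoints in different components.
The 4th edge added is B–G.

B-G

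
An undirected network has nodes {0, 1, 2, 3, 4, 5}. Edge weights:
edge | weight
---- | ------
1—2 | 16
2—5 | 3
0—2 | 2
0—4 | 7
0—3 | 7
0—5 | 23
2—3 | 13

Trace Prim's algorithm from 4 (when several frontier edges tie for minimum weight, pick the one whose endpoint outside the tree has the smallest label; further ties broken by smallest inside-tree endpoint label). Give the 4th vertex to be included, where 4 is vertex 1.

Grow the tree from 4 using Prim:
Step 1: frontier [0—4 7] → take 0—4 (7); add 0.
Step 2: frontier [0—2 2, 0—3 7, 0—5 23] → take 0—2 (2); add 2.
Step 3: frontier [0—3 7, 0—5 23, 2—5 3, 2—3 13, 1—2 16] → take 2—5 (3); add 5.
Step 4: frontier [0—3 7, 2—3 13, 1—2 16] → take 0—3 (7); add 3.
Step 5: frontier [1—2 16] → take 1—2 (16); add 1.
Vertex order: 4, 0, 2, 5, 3, 1. The 4th vertex is 5.

5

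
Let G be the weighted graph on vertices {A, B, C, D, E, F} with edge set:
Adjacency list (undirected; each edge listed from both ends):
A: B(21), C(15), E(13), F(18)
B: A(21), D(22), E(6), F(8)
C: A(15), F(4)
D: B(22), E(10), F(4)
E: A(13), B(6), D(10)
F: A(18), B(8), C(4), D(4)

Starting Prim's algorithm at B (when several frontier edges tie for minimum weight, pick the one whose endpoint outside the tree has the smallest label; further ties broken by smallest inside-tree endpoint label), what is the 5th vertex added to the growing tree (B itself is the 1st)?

D

Prim, starting at B.
Step 1: cheapest edge leaving the tree is B-E (6); add E.
Step 2: cheapest edge leaving the tree is B-F (8); add F.
Step 3: cheapest edge leaving the tree is C-F (4); add C.
Step 4: cheapest edge leaving the tree is D-F (4); add D.
Step 5: cheapest edge leaving the tree is A-E (13); add A.
Vertex order: B, E, F, C, D, A. The 5th vertex is D.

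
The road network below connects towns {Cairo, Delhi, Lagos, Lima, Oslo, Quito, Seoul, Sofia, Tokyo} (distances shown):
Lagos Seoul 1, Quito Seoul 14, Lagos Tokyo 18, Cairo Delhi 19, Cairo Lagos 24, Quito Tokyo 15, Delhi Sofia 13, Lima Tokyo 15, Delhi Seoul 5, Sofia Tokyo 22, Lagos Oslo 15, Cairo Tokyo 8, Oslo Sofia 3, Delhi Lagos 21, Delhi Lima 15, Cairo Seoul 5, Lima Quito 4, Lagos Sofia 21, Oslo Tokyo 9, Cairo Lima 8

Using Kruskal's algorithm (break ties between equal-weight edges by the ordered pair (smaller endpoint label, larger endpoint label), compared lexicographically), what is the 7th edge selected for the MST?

Kruskal: consider edges lightest-first.
Lagos Seoul (1): add — endpoints in different components.
Oslo Sofia (3): add — endpoints in different components.
Lima Quito (4): add — endpoints in different components.
Cairo Seoul (5): add — endpoints in different components.
Delhi Seoul (5): add — endpoints in different components.
Cairo Lima (8): add — endpoints in different components.
Cairo Tokyo (8): add — endpoints in different components.
Oslo Tokyo (9): add — endpoints in different components.
The 7th edge added is Cairo Tokyo.

Cairo-Tokyo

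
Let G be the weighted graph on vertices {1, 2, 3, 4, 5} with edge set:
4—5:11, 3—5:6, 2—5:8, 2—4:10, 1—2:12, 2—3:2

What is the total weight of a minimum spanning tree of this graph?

30

Kruskal's algorithm — process edges by increasing weight (ties by edge label):
2—3 (2): add. Components now {1} {2,3} {4} {5}
3—5 (6): add. Components now {1} {2,3,5} {4}
2—5 (8): skip — 2 and 5 already connected.
2—4 (10): add. Components now {1} {2,3,4,5}
4—5 (11): skip — 4 and 5 already connected.
1—2 (12): add. Components now {1,2,3,4,5}
MST edges: 2—3, 3—5, 2—4, 1—2; total weight 2+6+10+12 = 30.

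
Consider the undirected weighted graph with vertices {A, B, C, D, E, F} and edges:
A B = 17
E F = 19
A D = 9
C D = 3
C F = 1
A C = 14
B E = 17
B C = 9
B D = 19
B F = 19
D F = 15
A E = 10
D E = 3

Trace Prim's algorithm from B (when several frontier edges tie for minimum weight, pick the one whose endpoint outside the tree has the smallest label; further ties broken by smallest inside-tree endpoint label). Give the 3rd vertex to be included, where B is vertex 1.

Prim, starting at B.
Step 1: cheapest edge leaving the tree is B C (9); add C.
Step 2: cheapest edge leaving the tree is C F (1); add F.
Step 3: cheapest edge leaving the tree is C D (3); add D.
Step 4: cheapest edge leaving the tree is D E (3); add E.
Step 5: cheapest edge leaving the tree is A D (9); add A.
Vertex order: B, C, F, D, E, A. The 3rd vertex is F.

F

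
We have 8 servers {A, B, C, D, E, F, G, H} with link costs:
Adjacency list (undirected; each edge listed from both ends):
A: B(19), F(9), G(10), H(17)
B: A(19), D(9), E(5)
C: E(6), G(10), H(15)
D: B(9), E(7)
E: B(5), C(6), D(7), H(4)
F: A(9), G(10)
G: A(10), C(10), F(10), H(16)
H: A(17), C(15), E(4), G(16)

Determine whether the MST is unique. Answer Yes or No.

Sort edges by weight, then run Kruskal:
E—H (4): add — endpoints in different components.
B—E (5): add — endpoints in different components.
C—E (6): add — endpoints in different components.
D—E (7): add — endpoints in different components.
A—F (9): add — endpoints in different components.
B—D (9): skip — B and D already connected.
A—G (10): add — endpoints in different components.
C—G (10): add — endpoints in different components.
Non-tree edge F—G has weight 10, equal to the heaviest edge on its tree cycle — swapping gives another MST of the same weight. Not unique.

No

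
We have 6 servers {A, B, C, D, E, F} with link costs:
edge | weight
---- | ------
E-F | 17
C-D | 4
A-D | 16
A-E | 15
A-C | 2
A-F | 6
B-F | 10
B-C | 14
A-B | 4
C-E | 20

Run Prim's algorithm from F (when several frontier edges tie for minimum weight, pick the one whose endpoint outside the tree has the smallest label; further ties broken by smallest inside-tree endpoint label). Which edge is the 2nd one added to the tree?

Prim's algorithm from F:
Step 1: frontier [A-F 6, B-F 10, E-F 17] → take A-F (6); add A.
Step 2: frontier [A-C 2, A-B 4, A-E 15, A-D 16, B-F 10, E-F 17] → take A-C (2); add C.
Step 3: frontier [A-B 4, A-E 15, A-D 16, C-D 4, B-C 14, C-E 20, B-F 10, E-F 17] → take A-B (4); add B.
Step 4: frontier [A-E 15, A-D 16, C-D 4, C-E 20, E-F 17] → take C-D (4); add D.
Step 5: frontier [A-E 15, C-E 20, E-F 17] → take A-E (15); add E.
The 2nd edge added is A-C.

A-C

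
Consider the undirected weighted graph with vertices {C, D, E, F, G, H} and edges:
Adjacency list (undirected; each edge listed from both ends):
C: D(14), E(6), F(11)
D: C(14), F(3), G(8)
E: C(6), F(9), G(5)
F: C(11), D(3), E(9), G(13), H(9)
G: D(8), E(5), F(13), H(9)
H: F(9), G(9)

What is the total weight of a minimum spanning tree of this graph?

31

Prim's algorithm from F:
Step 1: cheapest edge leaving the tree is D–F (3); add D.
Step 2: cheapest edge leaving the tree is D–G (8); add G.
Step 3: cheapest edge leaving the tree is E–G (5); add E.
Step 4: cheapest edge leaving the tree is C–E (6); add C.
Step 5: cheapest edge leaving the tree is F–H (9); add H.
MST edges: D–F, D–G, E–G, C–E, F–H; total weight 3+8+5+6+9 = 31.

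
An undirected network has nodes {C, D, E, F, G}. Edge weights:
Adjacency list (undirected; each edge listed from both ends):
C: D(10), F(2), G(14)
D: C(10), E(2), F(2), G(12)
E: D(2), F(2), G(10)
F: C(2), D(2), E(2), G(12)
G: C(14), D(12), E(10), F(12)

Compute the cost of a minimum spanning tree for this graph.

16

Prim's algorithm from C:
Step 1: cheapest edge leaving the tree is C–F (2); add F.
Step 2: cheapest edge leaving the tree is D–F (2); add D.
Step 3: cheapest edge leaving the tree is D–E (2); add E.
Step 4: cheapest edge leaving the tree is E–G (10); add G.
MST edges: C–F, D–F, D–E, E–G; total weight 2+2+2+10 = 16.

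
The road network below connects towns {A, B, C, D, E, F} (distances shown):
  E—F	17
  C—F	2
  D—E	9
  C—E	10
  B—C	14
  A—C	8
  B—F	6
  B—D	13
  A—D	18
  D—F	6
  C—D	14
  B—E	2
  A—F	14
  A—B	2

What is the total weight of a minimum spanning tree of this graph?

Prim's algorithm from D:
Step 1: frontier [D—F 6, D—E 9, B—D 13, C—D 14, A—D 18] → take D—F (6); add F.
Step 2: frontier [D—E 9, B—D 13, C—D 14, A—D 18, C—F 2, B—F 6, A—F 14, E—F 17] → take C—F (2); add C.
Step 3: frontier [A—C 8, C—E 10, B—C 14, D—E 9, B—D 13, A—D 18, B—F 6, A—F 14, E—F 17] → take B—F (6); add B.
Step 4: frontier [A—B 2, B—E 2, A—C 8, C—E 10, D—E 9, A—D 18, A—F 14, E—F 17] → take A—B (2); add A.
Step 5: frontier [B—E 2, C—E 10, D—E 9, E—F 17] → take B—E (2); add E.
MST edges: D—F, C—F, B—F, A—B, B—E; total weight 6+2+6+2+2 = 18.

18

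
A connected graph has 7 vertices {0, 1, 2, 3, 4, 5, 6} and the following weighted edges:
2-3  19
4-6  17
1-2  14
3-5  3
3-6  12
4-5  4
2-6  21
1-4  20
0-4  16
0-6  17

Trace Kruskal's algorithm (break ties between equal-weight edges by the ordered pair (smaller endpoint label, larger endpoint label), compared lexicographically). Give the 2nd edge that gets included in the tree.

Kruskal's algorithm — process edges by increasing weight (ties by edge label):
3-5 (3): add. Components now {0} {1} {2} {3,5} {4} {6}
4-5 (4): add. Components now {0} {1} {2} {3,4,5} {6}
3-6 (12): add. Components now {0} {1} {2} {3,4,5,6}
1-2 (14): add. Components now {0} {1,2} {3,4,5,6}
0-4 (16): add. Components now {0,3,4,5,6} {1,2}
0-6 (17): skip — 0 and 6 already connected.
4-6 (17): skip — 4 and 6 already connected.
2-3 (19): add. Components now {0,1,2,3,4,5,6}
The 2nd edge added is 4-5.

4-5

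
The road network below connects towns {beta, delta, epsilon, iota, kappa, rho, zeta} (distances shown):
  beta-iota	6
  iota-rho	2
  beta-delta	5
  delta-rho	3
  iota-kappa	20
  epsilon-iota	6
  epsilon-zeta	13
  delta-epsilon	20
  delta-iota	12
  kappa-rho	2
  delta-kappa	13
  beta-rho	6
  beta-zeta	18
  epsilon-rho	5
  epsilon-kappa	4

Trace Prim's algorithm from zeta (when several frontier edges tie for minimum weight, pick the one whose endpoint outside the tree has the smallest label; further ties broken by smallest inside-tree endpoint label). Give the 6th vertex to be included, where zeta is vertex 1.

Prim's algorithm from zeta:
Step 1: cheapest edge leaving the tree is epsilon-zeta (13); add epsilon.
Step 2: cheapest edge leaving the tree is epsilon-kappa (4); add kappa.
Step 3: cheapest edge leaving the tree is kappa-rho (2); add rho.
Step 4: cheapest edge leaving the tree is iota-rho (2); add iota.
Step 5: cheapest edge leaving the tree is delta-rho (3); add delta.
Step 6: cheapest edge leaving the tree is beta-delta (5); add beta.
Vertex order: zeta, epsilon, kappa, rho, iota, delta, beta. The 6th vertex is delta.

delta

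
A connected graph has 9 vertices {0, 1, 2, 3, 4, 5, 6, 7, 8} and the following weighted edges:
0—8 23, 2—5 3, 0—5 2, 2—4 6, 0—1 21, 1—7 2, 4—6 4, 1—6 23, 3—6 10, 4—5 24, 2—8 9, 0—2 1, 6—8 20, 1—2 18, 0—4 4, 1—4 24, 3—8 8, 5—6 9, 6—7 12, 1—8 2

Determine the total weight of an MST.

32

Prim, starting at 7.
Step 1: cheapest edge leaving the tree is 1—7 (2); add 1.
Step 2: cheapest edge leaving the tree is 1—8 (2); add 8.
Step 3: cheapest edge leaving the tree is 3—8 (8); add 3.
Step 4: cheapest edge leaving the tree is 2—8 (9); add 2.
Step 5: cheapest edge leaving the tree is 0—2 (1); add 0.
Step 6: cheapest edge leaving the tree is 0—5 (2); add 5.
Step 7: cheapest edge leaving the tree is 0—4 (4); add 4.
Step 8: cheapest edge leaving the tree is 4—6 (4); add 6.
MST edges: 1—7, 1—8, 3—8, 2—8, 0—2, 0—5, 0—4, 4—6; total weight 2+2+8+9+1+2+4+4 = 32.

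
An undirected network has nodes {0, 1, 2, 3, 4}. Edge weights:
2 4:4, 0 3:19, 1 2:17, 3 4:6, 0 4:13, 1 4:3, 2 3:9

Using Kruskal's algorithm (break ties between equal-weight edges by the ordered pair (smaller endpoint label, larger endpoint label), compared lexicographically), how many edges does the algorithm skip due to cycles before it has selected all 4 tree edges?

Kruskal: consider edges lightest-first.
1 4 (3): add — endpoints in different components.
2 4 (4): add — endpoints in different components.
3 4 (6): add — endpoints in different components.
2 3 (9): skip — 2 and 3 already connected.
0 4 (13): add — endpoints in different components.
Edges rejected before the tree was complete: 1.

1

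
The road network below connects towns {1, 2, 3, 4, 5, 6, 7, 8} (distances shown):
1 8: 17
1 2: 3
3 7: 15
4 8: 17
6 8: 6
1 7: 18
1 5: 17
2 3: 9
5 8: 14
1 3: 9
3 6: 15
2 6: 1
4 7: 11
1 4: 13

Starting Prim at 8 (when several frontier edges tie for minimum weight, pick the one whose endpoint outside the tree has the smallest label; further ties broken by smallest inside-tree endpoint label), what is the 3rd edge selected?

1-2

Grow the tree from 8 using Prim:
Step 1: frontier [6 8 6, 5 8 14, 1 8 17, 4 8 17] → take 6 8 (6); add 6.
Step 2: frontier [2 6 1, 3 6 15, 5 8 14, 1 8 17, 4 8 17] → take 2 6 (1); add 2.
Step 3: frontier [1 2 3, 2 3 9, 3 6 15, 5 8 14, 1 8 17, 4 8 17] → take 1 2 (3); add 1.
Step 4: frontier [1 3 9, 1 4 13, 1 5 17, 1 7 18, 2 3 9, 3 6 15, 5 8 14, 4 8 17] → take 1 3 (9); add 3.
Step 5: frontier [1 4 13, 1 5 17, 1 7 18, 3 7 15, 5 8 14, 4 8 17] → take 1 4 (13); add 4.
Step 6: frontier [1 5 17, 1 7 18, 3 7 15, 4 7 11, 5 8 14] → take 4 7 (11); add 7.
Step 7: frontier [1 5 17, 5 8 14] → take 5 8 (14); add 5.
The 3rd edge added is 1 2.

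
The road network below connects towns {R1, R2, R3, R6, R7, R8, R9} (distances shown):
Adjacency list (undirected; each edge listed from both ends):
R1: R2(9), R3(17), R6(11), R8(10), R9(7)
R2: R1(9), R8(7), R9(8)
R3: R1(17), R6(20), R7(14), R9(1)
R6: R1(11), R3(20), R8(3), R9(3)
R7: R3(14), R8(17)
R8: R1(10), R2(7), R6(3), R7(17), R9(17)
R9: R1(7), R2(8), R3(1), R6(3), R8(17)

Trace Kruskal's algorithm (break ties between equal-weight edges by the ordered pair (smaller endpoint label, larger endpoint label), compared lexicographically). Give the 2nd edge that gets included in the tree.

Kruskal: consider edges lightest-first.
R3—R9 (1): add — endpoints in different components.
R6—R8 (3): add — endpoints in different components.
R6—R9 (3): add — endpoints in different components.
R1—R9 (7): add — endpoints in different components.
R2—R8 (7): add — endpoints in different components.
R2—R9 (8): skip — R9 and R2 already connected.
R1—R2 (9): skip — R1 and R2 already connected.
R1—R8 (10): skip — R1 and R8 already connected.
R1—R6 (11): skip — R1 and R6 already connected.
R3—R7 (14): add — endpoints in different components.
The 2nd edge added is R6—R8.

R6-R8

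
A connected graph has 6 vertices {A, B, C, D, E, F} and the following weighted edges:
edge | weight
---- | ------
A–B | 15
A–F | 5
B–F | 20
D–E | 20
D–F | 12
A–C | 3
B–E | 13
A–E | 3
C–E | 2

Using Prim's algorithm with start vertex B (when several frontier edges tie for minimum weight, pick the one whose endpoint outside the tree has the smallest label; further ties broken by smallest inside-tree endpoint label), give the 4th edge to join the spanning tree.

Prim, starting at B.
Step 1: frontier [B–E 13, A–B 15, B–F 20] → take B–E (13); add E.
Step 2: frontier [A–B 15, B–F 20, C–E 2, A–E 3, D–E 20] → take C–E (2); add C.
Step 3: frontier [A–B 15, B–F 20, A–C 3, A–E 3, D–E 20] → take A–C (3); add A.
Step 4: frontier [A–F 5, B–F 20, D–E 20] → take A–F (5); add F.
Step 5: frontier [D–E 20, D–F 12] → take D–F (12); add D.
The 4th edge added is A–F.

A-F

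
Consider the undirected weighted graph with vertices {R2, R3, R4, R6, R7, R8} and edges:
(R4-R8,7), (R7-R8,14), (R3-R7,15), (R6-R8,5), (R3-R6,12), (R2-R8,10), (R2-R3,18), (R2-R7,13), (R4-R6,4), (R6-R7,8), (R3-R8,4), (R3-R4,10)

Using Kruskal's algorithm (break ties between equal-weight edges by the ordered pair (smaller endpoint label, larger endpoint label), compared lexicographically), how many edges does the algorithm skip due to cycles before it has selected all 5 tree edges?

1

Sort edges by weight, then run Kruskal:
R3-R8 (4): add — endpoints in different components.
R4-R6 (4): add — endpoints in different components.
R6-R8 (5): add — endpoints in different components.
R4-R8 (7): skip — R8 and R4 already connected.
R6-R7 (8): add — endpoints in different components.
R2-R8 (10): add — endpoints in different components.
Edges rejected before the tree was complete: 1.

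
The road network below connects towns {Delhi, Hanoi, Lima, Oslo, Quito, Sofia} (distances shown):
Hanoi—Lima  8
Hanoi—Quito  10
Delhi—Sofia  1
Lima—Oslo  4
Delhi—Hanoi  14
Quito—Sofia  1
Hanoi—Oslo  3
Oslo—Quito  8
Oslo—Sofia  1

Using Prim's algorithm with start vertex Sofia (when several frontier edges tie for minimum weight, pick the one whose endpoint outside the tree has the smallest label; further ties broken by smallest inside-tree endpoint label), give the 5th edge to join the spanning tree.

Lima-Oslo

Grow the tree from Sofia using Prim:
Step 1: frontier [Delhi—Sofia 1, Oslo—Sofia 1, Quito—Sofia 1] → take Delhi—Sofia (1); add Delhi.
Step 2: frontier [Delhi—Hanoi 14, Oslo—Sofia 1, Quito—Sofia 1] → take Oslo—Sofia (1); add Oslo.
Step 3: frontier [Delhi—Hanoi 14, Hanoi—Oslo 3, Lima—Oslo 4, Oslo—Quito 8, Quito—Sofia 1] → take Quito—Sofia (1); add Quito.
Step 4: frontier [Delhi—Hanoi 14, Hanoi—Oslo 3, Lima—Oslo 4, Hanoi—Quito 10] → take Hanoi—Oslo (3); add Hanoi.
Step 5: frontier [Hanoi—Lima 8, Lima—Oslo 4] → take Lima—Oslo (4); add Lima.
The 5th edge added is Lima—Oslo.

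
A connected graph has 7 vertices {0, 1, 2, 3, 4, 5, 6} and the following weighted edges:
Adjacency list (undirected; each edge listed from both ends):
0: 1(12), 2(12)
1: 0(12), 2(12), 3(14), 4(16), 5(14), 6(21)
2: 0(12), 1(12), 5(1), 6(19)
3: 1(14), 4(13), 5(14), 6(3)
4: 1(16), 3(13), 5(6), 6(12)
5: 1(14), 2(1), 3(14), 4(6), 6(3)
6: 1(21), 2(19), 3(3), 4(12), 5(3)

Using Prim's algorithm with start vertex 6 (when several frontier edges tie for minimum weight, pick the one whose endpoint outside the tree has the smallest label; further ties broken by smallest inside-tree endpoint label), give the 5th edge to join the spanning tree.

Prim, starting at 6.
Step 1: cheapest edge leaving the tree is 3-6 (3); add 3.
Step 2: cheapest edge leaving the tree is 5-6 (3); add 5.
Step 3: cheapest edge leaving the tree is 2-5 (1); add 2.
Step 4: cheapest edge leaving the tree is 4-5 (6); add 4.
Step 5: cheapest edge leaving the tree is 0-2 (12); add 0.
Step 6: cheapest edge leaving the tree is 0-1 (12); add 1.
The 5th edge added is 0-2.

0-2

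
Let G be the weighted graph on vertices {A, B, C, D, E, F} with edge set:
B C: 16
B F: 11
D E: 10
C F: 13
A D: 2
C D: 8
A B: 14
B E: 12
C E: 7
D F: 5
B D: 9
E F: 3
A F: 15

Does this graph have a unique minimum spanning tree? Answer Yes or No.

Yes

Kruskal: consider edges lightest-first.
A D (2): add. Components now {A,D} {B} {C} {E} {F}
E F (3): add. Components now {A,D} {B} {C} {E,F}
D F (5): add. Components now {A,D,E,F} {B} {C}
C E (7): add. Components now {A,C,D,E,F} {B}
C D (8): skip — C and D already connected.
B D (9): add. Components now {A,B,C,D,E,F}
Every non-tree edge has weight strictly greater than the heaviest edge on the tree path between its endpoints, so the MST is unique.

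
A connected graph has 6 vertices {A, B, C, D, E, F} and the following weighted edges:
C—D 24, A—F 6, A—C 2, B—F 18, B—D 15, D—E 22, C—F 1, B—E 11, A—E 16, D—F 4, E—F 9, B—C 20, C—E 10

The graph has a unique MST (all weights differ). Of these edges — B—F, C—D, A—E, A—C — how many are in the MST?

1

Kruskal's algorithm — process edges by increasing weight (ties by edge label):
C—F (1): add — endpoints in different components.
A—C (2): add — endpoints in different components.
D—F (4): add — endpoints in different components.
A—F (6): skip — A and F already connected.
E—F (9): add — endpoints in different components.
C—E (10): skip — C and E already connected.
B—E (11): add — endpoints in different components.
MST edge set: {C—F, A—C, D—F, E—F, B—E}.
Of the listed edges, {A—C} are in the MST → 1.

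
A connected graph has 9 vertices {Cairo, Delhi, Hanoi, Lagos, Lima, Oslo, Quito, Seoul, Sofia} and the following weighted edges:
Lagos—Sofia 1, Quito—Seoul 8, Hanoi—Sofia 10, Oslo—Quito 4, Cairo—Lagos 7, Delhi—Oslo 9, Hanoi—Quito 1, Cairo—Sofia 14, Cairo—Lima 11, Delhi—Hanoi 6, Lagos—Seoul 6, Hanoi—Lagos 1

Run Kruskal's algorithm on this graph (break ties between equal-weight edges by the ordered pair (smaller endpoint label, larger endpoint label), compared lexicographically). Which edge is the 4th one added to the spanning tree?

Oslo-Quito

Sort edges by weight, then run Kruskal:
Hanoi—Lagos (1): add — endpoints in different components.
Hanoi—Quito (1): add — endpoints in different components.
Lagos—Sofia (1): add — endpoints in different components.
Oslo—Quito (4): add — endpoints in different components.
Delhi—Hanoi (6): add — endpoints in different components.
Lagos—Seoul (6): add — endpoints in different components.
Cairo—Lagos (7): add — endpoints in different components.
Quito—Seoul (8): skip — Seoul and Quito already connected.
Delhi—Oslo (9): skip — Delhi and Oslo already connected.
Hanoi—Sofia (10): skip — Hanoi and Sofia already connected.
Cairo—Lima (11): add — endpoints in different components.
The 4th edge added is Oslo—Quito.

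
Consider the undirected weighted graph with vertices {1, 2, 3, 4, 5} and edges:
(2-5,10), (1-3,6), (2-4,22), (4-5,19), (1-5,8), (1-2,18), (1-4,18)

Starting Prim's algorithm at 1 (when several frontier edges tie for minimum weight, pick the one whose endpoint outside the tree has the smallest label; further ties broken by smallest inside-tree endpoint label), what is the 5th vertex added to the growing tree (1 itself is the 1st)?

4

Prim, starting at 1.
Step 1: frontier [1-3 6, 1-5 8, 1-2 18, 1-4 18] → take 1-3 (6); add 3.
Step 2: frontier [1-5 8, 1-2 18, 1-4 18] → take 1-5 (8); add 5.
Step 3: frontier [1-2 18, 1-4 18, 2-5 10, 4-5 19] → take 2-5 (10); add 2.
Step 4: frontier [1-4 18, 2-4 22, 4-5 19] → take 1-4 (18); add 4.
Vertex order: 1, 3, 5, 2, 4. The 5th vertex is 4.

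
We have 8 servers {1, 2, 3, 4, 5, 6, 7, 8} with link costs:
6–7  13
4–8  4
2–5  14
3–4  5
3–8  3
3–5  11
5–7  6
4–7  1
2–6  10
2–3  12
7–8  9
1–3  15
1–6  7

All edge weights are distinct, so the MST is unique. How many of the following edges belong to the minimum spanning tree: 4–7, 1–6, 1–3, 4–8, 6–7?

3

Kruskal's algorithm — process edges by increasing weight (ties by edge label):
4–7 (1): add — endpoints in different components.
3–8 (3): add — endpoints in different components.
4–8 (4): add — endpoints in different components.
3–4 (5): skip — 3 and 4 already connected.
5–7 (6): add — endpoints in different components.
1–6 (7): add — endpoints in different components.
7–8 (9): skip — 7 and 8 already connected.
2–6 (10): add — endpoints in different components.
3–5 (11): skip — 3 and 5 already connected.
2–3 (12): add — endpoints in different components.
MST edge set: {4–7, 3–8, 4–8, 5–7, 1–6, 2–6, 2–3}.
Of the listed edges, {4–7, 1–6, 4–8} are in the MST → 3.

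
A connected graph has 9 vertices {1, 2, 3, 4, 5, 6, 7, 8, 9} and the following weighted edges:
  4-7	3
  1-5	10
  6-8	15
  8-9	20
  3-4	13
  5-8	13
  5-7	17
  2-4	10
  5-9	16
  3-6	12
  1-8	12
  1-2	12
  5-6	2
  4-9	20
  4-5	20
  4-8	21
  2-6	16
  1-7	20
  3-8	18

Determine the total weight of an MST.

77

Sort edges by weight, then run Kruskal:
5-6 (2): add — endpoints in different components.
4-7 (3): add — endpoints in different components.
1-5 (10): add — endpoints in different components.
2-4 (10): add — endpoints in different components.
1-2 (12): add — endpoints in different components.
1-8 (12): add — endpoints in different components.
3-6 (12): add — endpoints in different components.
3-4 (13): skip — 3 and 4 already connected.
5-8 (13): skip — 5 and 8 already connected.
6-8 (15): skip — 6 and 8 already connected.
2-6 (16): skip — 2 and 6 already connected.
5-9 (16): add — endpoints in different components.
MST edges: 5-6, 4-7, 1-5, 2-4, 1-2, 1-8, 3-6, 5-9; total weight 2+3+10+10+12+12+12+16 = 77.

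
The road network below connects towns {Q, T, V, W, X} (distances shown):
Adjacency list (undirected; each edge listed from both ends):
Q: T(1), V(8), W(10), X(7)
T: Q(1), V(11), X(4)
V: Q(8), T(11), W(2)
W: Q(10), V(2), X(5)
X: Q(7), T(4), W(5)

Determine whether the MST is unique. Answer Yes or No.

Sort edges by weight, then run Kruskal:
Q–T (1): add. Components now {V} {X} {Q,T} {W}
V–W (2): add. Components now {V,W} {X} {Q,T}
T–X (4): add. Components now {V,W} {Q,T,X}
W–X (5): add. Components now {Q,T,V,W,X}
Every non-tree edge has weight strictly greater than the heaviest edge on the tree path between its endpoints, so the MST is unique.

Yes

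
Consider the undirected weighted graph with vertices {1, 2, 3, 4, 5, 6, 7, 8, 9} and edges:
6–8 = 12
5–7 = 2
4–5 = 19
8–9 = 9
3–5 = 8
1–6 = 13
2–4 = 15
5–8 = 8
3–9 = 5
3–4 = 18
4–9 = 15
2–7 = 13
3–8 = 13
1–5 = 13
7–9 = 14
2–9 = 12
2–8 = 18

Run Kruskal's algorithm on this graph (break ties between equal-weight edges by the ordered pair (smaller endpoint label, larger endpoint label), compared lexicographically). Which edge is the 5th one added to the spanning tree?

Kruskal: consider edges lightest-first.
5–7 (2): add — endpoints in different components.
3–9 (5): add — endpoints in different components.
3–5 (8): add — endpoints in different components.
5–8 (8): add — endpoints in different components.
8–9 (9): skip — 8 and 9 already connected.
2–9 (12): add — endpoints in different components.
6–8 (12): add — endpoints in different components.
1–5 (13): add — endpoints in different components.
1–6 (13): skip — 1 and 6 already connected.
2–7 (13): skip — 2 and 7 already connected.
3–8 (13): skip — 3 and 8 already connected.
7–9 (14): skip — 7 and 9 already connected.
2–4 (15): add — endpoints in different components.
The 5th edge added is 2–9.

2-9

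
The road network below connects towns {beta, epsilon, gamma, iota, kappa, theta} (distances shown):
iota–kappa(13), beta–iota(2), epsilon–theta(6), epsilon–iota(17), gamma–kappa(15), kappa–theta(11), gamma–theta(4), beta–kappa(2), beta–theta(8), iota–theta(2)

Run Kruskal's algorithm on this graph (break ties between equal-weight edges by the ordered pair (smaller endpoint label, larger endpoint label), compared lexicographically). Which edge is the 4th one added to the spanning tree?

gamma-theta

Sort edges by weight, then run Kruskal:
beta–iota (2): add — endpoints in different components.
beta–kappa (2): add — endpoints in different components.
iota–theta (2): add — endpoints in different components.
gamma–theta (4): add — endpoints in different components.
epsilon–theta (6): add — endpoints in different components.
The 4th edge added is gamma–theta.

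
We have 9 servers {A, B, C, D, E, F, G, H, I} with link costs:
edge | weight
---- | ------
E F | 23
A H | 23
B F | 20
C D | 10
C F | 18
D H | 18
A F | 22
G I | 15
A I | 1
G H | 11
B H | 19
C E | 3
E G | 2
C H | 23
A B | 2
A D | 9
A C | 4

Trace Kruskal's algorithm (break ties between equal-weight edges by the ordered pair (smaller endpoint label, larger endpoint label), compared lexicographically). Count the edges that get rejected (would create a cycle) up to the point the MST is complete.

Sort edges by weight, then run Kruskal:
A I (1): add — endpoints in different components.
A B (2): add — endpoints in different components.
E G (2): add — endpoints in different components.
C E (3): add — endpoints in different components.
A C (4): add — endpoints in different components.
A D (9): add — endpoints in different components.
C D (10): skip — C and D already connected.
G H (11): add — endpoints in different components.
G I (15): skip — G and I already connected.
C F (18): add — endpoints in different components.
Edges rejected before the tree was complete: 2.

2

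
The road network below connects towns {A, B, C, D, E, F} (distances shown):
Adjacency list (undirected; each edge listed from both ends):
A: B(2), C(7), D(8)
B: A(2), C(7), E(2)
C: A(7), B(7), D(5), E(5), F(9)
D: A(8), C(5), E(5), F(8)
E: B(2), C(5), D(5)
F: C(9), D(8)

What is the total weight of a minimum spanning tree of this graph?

22

Kruskal's algorithm — process edges by increasing weight (ties by edge label):
A—B (2): add. Components now {A,B} {C} {D} {E} {F}
B—E (2): add. Components now {A,B,E} {C} {D} {F}
C—D (5): add. Components now {A,B,E} {C,D} {F}
C—E (5): add. Components now {A,B,C,D,E} {F}
D—E (5): skip — D and E already connected.
A—C (7): skip — A and C already connected.
B—C (7): skip — B and C already connected.
A—D (8): skip — A and D already connected.
D—F (8): add. Components now {A,B,C,D,E,F}
MST edges: A—B, B—E, C—D, C—E, D—F; total weight 2+2+5+5+8 = 22.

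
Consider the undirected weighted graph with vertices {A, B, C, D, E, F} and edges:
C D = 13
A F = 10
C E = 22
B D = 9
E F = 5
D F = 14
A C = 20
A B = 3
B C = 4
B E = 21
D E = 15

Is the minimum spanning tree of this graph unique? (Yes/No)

Yes

Kruskal: consider edges lightest-first.
A B (3): add — endpoints in different components.
B C (4): add — endpoints in different components.
E F (5): add — endpoints in different components.
B D (9): add — endpoints in different components.
A F (10): add — endpoints in different components.
Every non-tree edge has weight strictly greater than the heaviest edge on the tree path between its endpoints, so the MST is unique.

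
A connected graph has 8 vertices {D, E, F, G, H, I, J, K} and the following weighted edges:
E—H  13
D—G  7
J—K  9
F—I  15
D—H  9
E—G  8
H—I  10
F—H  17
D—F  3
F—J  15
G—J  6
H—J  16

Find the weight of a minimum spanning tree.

Kruskal: consider edges lightest-first.
D—F (3): add — endpoints in different components.
G—J (6): add — endpoints in different components.
D—G (7): add — endpoints in different components.
E—G (8): add — endpoints in different components.
D—H (9): add — endpoints in different components.
J—K (9): add — endpoints in different components.
H—I (10): add — endpoints in different components.
MST edges: D—F, G—J, D—G, E—G, D—H, J—K, H—I; total weight 3+6+7+8+9+9+10 = 52.

52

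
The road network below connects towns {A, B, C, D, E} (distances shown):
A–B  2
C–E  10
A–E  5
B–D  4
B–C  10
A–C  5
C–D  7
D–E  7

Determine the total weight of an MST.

Prim, starting at C.
Step 1: cheapest edge leaving the tree is A–C (5); add A.
Step 2: cheapest edge leaving the tree is A–B (2); add B.
Step 3: cheapest edge leaving the tree is B–D (4); add D.
Step 4: cheapest edge leaving the tree is A–E (5); add E.
MST edges: A–C, A–B, B–D, A–E; total weight 5+2+4+5 = 16.

16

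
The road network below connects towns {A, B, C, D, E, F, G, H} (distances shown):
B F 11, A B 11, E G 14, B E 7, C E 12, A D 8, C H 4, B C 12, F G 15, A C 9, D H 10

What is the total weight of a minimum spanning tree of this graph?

Prim's algorithm from H:
Step 1: frontier [C H 4, D H 10] → take C H (4); add C.
Step 2: frontier [A C 9, B C 12, C E 12, D H 10] → take A C (9); add A.
Step 3: frontier [A D 8, A B 11, B C 12, C E 12, D H 10] → take A D (8); add D.
Step 4: frontier [A B 11, B C 12, C E 12] → take A B (11); add B.
Step 5: frontier [B E 7, B F 11, C E 12] → take B E (7); add E.
Step 6: frontier [B F 11, E G 14] → take B F (11); add F.
Step 7: frontier [E G 14, F G 15] → take E G (14); add G.
MST edges: C H, A C, A D, A B, B E, B F, E G; total weight 4+9+8+11+7+11+14 = 64.

64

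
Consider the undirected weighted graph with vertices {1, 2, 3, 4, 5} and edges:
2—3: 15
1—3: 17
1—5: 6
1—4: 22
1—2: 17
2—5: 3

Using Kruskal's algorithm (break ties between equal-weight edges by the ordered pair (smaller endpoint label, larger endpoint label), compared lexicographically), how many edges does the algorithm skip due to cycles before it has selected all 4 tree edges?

Kruskal's algorithm — process edges by increasing weight (ties by edge label):
2—5 (3): add — endpoints in different components.
1—5 (6): add — endpoints in different components.
2—3 (15): add — endpoints in different components.
1—2 (17): skip — 1 and 2 already connected.
1—3 (17): skip — 1 and 3 already connected.
1—4 (22): add — endpoints in different components.
Edges rejected before the tree was complete: 2.

2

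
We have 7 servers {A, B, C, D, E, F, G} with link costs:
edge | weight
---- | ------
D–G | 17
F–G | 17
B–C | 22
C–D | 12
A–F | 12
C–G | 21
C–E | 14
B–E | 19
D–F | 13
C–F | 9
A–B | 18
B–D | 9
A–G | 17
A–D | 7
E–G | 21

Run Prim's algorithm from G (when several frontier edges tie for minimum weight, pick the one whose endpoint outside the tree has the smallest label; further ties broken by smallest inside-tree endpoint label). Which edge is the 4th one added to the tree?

C-D

Grow the tree from G using Prim:
Step 1: cheapest edge leaving the tree is A–G (17); add A.
Step 2: cheapest edge leaving the tree is A–D (7); add D.
Step 3: cheapest edge leaving the tree is B–D (9); add B.
Step 4: cheapest edge leaving the tree is C–D (12); add C.
Step 5: cheapest edge leaving the tree is C–F (9); add F.
Step 6: cheapest edge leaving the tree is C–E (14); add E.
The 4th edge added is C–D.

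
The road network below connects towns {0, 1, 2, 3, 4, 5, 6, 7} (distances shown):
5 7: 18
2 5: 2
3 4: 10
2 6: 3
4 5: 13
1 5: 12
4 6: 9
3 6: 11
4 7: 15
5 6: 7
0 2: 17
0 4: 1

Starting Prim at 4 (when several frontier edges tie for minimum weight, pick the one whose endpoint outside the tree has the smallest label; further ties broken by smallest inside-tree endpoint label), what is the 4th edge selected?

Prim, starting at 4.
Step 1: cheapest edge leaving the tree is 0 4 (1); add 0.
Step 2: cheapest edge leaving the tree is 4 6 (9); add 6.
Step 3: cheapest edge leaving the tree is 2 6 (3); add 2.
Step 4: cheapest edge leaving the tree is 2 5 (2); add 5.
Step 5: cheapest edge leaving the tree is 3 4 (10); add 3.
Step 6: cheapest edge leaving the tree is 1 5 (12); add 1.
Step 7: cheapest edge leaving the tree is 4 7 (15); add 7.
The 4th edge added is 2 5.

2-5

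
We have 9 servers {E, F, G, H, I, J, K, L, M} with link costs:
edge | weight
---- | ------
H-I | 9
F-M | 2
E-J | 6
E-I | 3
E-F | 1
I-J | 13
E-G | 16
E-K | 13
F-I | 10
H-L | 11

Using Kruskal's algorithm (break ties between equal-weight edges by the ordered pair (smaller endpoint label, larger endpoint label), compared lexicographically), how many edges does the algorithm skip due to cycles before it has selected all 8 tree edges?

Kruskal's algorithm — process edges by increasing weight (ties by edge label):
E-F (1): add — endpoints in different components.
F-M (2): add — endpoints in different components.
E-I (3): add — endpoints in different components.
E-J (6): add — endpoints in different components.
H-I (9): add — endpoints in different components.
F-I (10): skip — F and I already connected.
H-L (11): add — endpoints in different components.
E-K (13): add — endpoints in different components.
I-J (13): skip — I and J already connected.
E-G (16): add — endpoints in different components.
Edges rejected before the tree was complete: 2.

2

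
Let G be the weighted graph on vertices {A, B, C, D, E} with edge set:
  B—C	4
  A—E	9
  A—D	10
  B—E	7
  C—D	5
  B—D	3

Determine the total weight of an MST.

Grow the tree from E using Prim:
Step 1: frontier [B—E 7, A—E 9] → take B—E (7); add B.
Step 2: frontier [B—D 3, B—C 4, A—E 9] → take B—D (3); add D.
Step 3: frontier [B—C 4, C—D 5, A—D 10, A—E 9] → take B—C (4); add C.
Step 4: frontier [A—D 10, A—E 9] → take A—E (9); add A.
MST edges: B—E, B—D, B—C, A—E; total weight 7+3+4+9 = 23.

23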